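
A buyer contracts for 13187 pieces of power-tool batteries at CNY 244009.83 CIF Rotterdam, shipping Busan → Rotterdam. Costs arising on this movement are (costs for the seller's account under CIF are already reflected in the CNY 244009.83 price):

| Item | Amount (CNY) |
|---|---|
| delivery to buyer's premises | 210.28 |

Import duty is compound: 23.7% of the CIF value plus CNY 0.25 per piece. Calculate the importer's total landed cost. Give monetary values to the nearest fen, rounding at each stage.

Total landed cost: CNY 305347.19

CIF: the seller pays costs through ocean freight and marine insurance to the destination port.
The CIF price already equals the CIF value: 244009.83
Ad valorem component: 244009.83 × 23.7% = 57830.33
Specific component: 13187 × 0.25 = 3296.75
Import duty = 57830.33 + 3296.75 = 61127.08
Buyer bears: delivery 210.28 + duty 61127.08 = 61337.36
Landed cost = invoice 244009.83 + 61337.36 = 305347.19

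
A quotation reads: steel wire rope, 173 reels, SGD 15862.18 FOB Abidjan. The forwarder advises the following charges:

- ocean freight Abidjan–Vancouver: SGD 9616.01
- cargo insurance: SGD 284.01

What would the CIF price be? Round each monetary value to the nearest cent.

From FOB to CIF, the seller additionally bears: freight, insurance.
CIF price = 15862.18 + 9616.01 + 284.01 = 25762.20

CIF price: SGD 25762.20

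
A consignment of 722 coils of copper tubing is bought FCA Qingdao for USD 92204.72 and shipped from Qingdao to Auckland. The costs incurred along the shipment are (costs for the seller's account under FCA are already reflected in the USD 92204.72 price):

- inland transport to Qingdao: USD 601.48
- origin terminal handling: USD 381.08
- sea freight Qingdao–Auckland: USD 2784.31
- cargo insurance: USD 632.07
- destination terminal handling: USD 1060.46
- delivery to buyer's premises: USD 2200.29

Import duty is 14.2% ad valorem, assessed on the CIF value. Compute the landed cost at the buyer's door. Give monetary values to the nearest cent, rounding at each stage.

Total landed cost: USD 112895.24

FCA: the seller delivers export-cleared goods to the carrier; the buyer bears costs from that point.
Already in the invoice (seller's account under FCA): inland to port — exclude.
CIF value = FCA price + origin terminal + freight + insurance = 92204.72 + 381.08 + 2784.31 + 632.07 = 96002.18
Import duty = 96002.18 × 14.2% = 13632.31
Buyer bears: origin terminal 381.08 + freight 2784.31 + insurance 632.07 + destination terminal 1060.46 + delivery 2200.29 + duty 13632.31 = 20690.52
Landed cost = invoice 92204.72 + 20690.52 = 112895.24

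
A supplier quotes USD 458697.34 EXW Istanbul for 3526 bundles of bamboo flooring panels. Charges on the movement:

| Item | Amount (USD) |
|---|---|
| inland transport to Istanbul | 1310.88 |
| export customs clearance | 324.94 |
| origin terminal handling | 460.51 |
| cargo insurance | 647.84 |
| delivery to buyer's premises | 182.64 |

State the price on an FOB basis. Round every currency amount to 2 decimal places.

FOB price: USD 460793.67

Not relevant to the conversion: insurance, delivery — on the buyer under both terms; not part of either seller's price.
From EXW to FOB, the seller additionally bears: inland to port, export clearance, origin terminal.
FOB price = 458697.34 + 1310.88 + 324.94 + 460.51 = 460793.67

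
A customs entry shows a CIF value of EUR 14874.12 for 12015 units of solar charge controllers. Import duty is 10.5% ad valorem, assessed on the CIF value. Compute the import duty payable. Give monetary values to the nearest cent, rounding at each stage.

Import duty = 14874.12 × 10.5% = 1561.78

Import duty: EUR 1561.78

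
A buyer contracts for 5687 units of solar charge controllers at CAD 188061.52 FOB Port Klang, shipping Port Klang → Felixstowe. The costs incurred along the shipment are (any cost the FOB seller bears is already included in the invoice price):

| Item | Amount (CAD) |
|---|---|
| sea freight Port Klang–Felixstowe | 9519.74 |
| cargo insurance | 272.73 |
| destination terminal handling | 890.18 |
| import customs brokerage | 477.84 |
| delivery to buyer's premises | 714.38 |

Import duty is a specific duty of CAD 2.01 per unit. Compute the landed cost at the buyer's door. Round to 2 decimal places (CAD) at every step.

Total landed cost: CAD 211367.26

FOB: the seller bears costs until goods are on board at the origin port; the buyer bears freight, insurance and all costs thereafter.
CIF value = FOB price + freight + insurance = 188061.52 + 9519.74 + 272.73 = 197853.99
Import duty = 5687 × 2.01 = 11430.87
Buyer bears: freight 9519.74 + insurance 272.73 + destination terminal 890.18 + brokerage 477.84 + delivery 714.38 + duty 11430.87 = 23305.74
Landed cost = invoice 188061.52 + 23305.74 = 211367.26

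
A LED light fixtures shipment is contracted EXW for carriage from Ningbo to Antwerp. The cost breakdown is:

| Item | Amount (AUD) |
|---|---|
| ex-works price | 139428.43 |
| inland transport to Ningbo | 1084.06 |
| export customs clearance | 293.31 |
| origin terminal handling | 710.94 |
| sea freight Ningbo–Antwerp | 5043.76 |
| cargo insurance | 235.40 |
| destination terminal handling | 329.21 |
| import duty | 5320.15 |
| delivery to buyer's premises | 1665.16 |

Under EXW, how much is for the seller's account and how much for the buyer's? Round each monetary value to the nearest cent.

Seller: AUD 139428.43; buyer: AUD 14681.99

EXW: the seller makes goods available at their premises; the buyer bears all onward costs.
Seller's account: goods 139428.43 = 139428.43
Buyer's account: inland to port 1084.06 + export clearance 293.31 + origin terminal 710.94 + freight 5043.76 + insurance 235.40 + destination terminal 329.21 + duty 5320.15 + delivery 1665.16 = 14681.99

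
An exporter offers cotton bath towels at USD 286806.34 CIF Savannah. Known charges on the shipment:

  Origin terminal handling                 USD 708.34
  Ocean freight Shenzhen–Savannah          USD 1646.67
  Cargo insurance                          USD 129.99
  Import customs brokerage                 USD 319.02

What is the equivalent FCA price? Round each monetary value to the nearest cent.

FCA price: USD 284321.34

Not relevant to the conversion: brokerage — on the buyer under both terms; not part of either seller's price.
From CIF to FCA, the seller no longer bears: origin terminal, freight, insurance.
FCA price = 286806.34 − 708.34 − 1646.67 − 129.99 = 284321.34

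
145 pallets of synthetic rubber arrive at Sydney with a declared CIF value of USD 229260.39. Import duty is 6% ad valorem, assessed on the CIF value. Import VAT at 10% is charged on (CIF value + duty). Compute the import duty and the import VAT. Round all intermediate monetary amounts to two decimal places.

Import duty: USD 13755.62; import VAT: USD 24301.60

Import duty = 229260.39 × 6% = 13755.62
VAT base = CIF + duty = 229260.39 + 13755.62 = 243016.01
Import VAT = 243016.01 × 10% = 24301.60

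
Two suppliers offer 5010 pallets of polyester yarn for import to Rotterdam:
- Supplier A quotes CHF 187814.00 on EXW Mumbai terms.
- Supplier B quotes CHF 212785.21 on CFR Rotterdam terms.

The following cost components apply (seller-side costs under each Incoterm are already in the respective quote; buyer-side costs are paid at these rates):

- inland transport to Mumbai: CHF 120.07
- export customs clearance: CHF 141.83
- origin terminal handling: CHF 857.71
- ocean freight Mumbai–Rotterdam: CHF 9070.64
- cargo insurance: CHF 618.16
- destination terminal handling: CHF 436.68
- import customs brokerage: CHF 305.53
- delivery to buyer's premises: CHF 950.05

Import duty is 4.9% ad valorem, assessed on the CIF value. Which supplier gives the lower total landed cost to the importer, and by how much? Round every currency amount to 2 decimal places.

Supplier A is cheaper by CHF 15505.23

Supplier A (EXW):
CIF value = EXW price + inland to port + export clearance + origin terminal + freight + insurance = 187814.00 + 120.07 + 141.83 + 857.71 + 9070.64 + 618.16 = 198622.41
Import duty = 198622.41 × 4.9% = 9732.50
Buyer bears (A): 120.07 + 141.83 + 857.71 + 9070.64 + 618.16 + 436.68 + 305.53 + 950.05 = 12500.67
Landed cost (A) = invoice 187814.00 + 12500.67 + duty 9732.50 = 210047.17
Supplier B (CFR):
CIF value = CFR price + insurance = 212785.21 + 618.16 = 213403.37
Import duty = 213403.37 × 4.9% = 10456.77
Buyer bears (B): 618.16 + 436.68 + 305.53 + 950.05 = 2310.42
Landed cost (B) = invoice 212785.21 + 2310.42 + duty 10456.77 = 225552.40
Difference = |210047.17 − 225552.40| = 15505.23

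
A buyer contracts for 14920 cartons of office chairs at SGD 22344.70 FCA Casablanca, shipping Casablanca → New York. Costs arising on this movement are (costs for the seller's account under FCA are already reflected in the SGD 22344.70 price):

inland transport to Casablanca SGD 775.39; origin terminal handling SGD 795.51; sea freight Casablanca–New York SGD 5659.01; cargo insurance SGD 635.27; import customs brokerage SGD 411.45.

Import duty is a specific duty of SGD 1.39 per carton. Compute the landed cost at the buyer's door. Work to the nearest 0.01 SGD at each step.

FCA: the seller delivers export-cleared goods to the carrier; the buyer bears costs from that point.
Already in the invoice (seller's account under FCA): inland to port — exclude.
CIF value = FCA price + origin terminal + freight + insurance = 22344.70 + 795.51 + 5659.01 + 635.27 = 29434.49
Import duty = 14920 × 1.39 = 20738.80
Buyer bears: origin terminal 795.51 + freight 5659.01 + insurance 635.27 + brokerage 411.45 + duty 20738.80 = 28240.04
Landed cost = invoice 22344.70 + 28240.04 = 50584.74

Total landed cost: SGD 50584.74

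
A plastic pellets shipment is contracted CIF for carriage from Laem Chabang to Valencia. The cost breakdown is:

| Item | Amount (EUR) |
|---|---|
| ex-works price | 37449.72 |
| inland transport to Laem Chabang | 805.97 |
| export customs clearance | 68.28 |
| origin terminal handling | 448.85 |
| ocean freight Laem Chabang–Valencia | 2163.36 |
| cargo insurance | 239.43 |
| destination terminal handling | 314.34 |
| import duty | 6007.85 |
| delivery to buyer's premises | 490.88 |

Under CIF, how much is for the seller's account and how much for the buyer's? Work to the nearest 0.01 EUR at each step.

Seller: EUR 41175.61; buyer: EUR 6813.07

CIF: the seller pays costs through ocean freight and marine insurance to the destination port.
Seller's account: goods 37449.72 + inland to port 805.97 + export clearance 68.28 + origin terminal 448.85 + freight 2163.36 + insurance 239.43 = 41175.61
Buyer's account: destination terminal 314.34 + duty 6007.85 + delivery 490.88 = 6813.07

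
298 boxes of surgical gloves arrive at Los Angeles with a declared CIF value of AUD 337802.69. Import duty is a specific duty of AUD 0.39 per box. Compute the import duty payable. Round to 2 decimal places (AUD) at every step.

Import duty = 298 × 0.39 = 116.22

Import duty: AUD 116.22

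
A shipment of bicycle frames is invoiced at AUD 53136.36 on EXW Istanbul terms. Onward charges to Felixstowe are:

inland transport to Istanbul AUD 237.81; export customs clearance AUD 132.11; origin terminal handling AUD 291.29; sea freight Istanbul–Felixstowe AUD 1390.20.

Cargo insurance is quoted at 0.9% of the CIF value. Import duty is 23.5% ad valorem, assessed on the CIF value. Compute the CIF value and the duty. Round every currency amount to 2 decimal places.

Let C be the CIF value. C = EXW price + pre-shipment costs + freight + 0.9% × C
C − 0.9% × C = 53136.36 + 237.81 + 132.11 + 291.29 + 1390.20
0.991 × C = 55187.77
C = 55187.77 / 0.991 = 55688.97
Insurance premium = 0.9% × 55688.97 = 501.20
Import duty = 55688.97 × 23.5% = 13086.91

CIF value: AUD 55688.97; import duty: AUD 13086.91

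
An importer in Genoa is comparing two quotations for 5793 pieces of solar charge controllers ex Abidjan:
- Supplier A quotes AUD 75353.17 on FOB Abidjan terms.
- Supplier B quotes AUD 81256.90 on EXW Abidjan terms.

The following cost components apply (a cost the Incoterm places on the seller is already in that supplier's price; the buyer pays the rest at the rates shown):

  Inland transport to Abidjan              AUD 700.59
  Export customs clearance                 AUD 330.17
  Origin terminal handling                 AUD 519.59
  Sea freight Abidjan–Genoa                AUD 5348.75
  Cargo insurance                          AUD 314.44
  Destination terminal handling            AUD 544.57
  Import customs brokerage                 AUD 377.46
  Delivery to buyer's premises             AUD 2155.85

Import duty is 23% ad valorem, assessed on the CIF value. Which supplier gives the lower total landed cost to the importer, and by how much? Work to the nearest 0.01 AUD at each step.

Supplier A (FOB):
CIF value = FOB price + freight + insurance = 75353.17 + 5348.75 + 314.44 = 81016.36
Import duty = 81016.36 × 23% = 18633.76
Buyer bears (A): 5348.75 + 314.44 + 544.57 + 377.46 + 2155.85 = 8741.07
Landed cost (A) = invoice 75353.17 + 8741.07 + duty 18633.76 = 102728.00
Supplier B (EXW):
CIF value = EXW price + inland to port + export clearance + origin terminal + freight + insurance = 81256.90 + 700.59 + 330.17 + 519.59 + 5348.75 + 314.44 = 88470.44
Import duty = 88470.44 × 23% = 20348.20
Buyer bears (B): 700.59 + 330.17 + 519.59 + 5348.75 + 314.44 + 544.57 + 377.46 + 2155.85 = 10291.42
Landed cost (B) = invoice 81256.90 + 10291.42 + duty 20348.20 = 111896.52
Difference = |102728.00 − 111896.52| = 9168.52

Supplier A is cheaper by AUD 9168.52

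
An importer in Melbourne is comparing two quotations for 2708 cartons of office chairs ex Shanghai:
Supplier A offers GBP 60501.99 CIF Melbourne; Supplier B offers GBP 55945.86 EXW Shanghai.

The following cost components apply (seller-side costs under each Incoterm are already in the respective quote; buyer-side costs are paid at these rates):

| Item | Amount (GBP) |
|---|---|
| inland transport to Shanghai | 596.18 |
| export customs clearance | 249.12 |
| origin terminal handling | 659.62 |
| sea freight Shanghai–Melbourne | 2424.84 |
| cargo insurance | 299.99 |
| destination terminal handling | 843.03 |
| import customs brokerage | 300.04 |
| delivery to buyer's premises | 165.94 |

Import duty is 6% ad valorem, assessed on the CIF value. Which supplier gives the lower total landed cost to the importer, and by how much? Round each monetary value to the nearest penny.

Supplier A (CIF):
The CIF price already equals the CIF value: 60501.99
Import duty = 60501.99 × 6% = 3630.12
Buyer bears (A): 843.03 + 300.04 + 165.94 = 1309.01
Landed cost (A) = invoice 60501.99 + 1309.01 + duty 3630.12 = 65441.12
Supplier B (EXW):
CIF value = EXW price + inland to port + export clearance + origin terminal + freight + insurance = 55945.86 + 596.18 + 249.12 + 659.62 + 2424.84 + 299.99 = 60175.61
Import duty = 60175.61 × 6% = 3610.54
Buyer bears (B): 596.18 + 249.12 + 659.62 + 2424.84 + 299.99 + 843.03 + 300.04 + 165.94 = 5538.76
Landed cost (B) = invoice 55945.86 + 5538.76 + duty 3610.54 = 65095.16
Difference = |65441.12 − 65095.16| = 345.96

Supplier B is cheaper by GBP 345.96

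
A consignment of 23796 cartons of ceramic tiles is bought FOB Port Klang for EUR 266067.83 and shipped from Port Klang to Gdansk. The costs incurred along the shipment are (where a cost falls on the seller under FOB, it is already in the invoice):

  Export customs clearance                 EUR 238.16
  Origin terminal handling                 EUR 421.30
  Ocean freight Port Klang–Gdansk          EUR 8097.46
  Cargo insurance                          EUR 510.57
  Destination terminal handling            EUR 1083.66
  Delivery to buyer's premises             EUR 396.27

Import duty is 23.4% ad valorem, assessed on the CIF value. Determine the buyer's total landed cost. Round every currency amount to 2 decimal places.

FOB: the seller bears costs until goods are on board at the origin port; the buyer bears freight, insurance and all costs thereafter.
Already in the invoice (seller's account under FOB): export clearance, origin terminal — exclude.
CIF value = FOB price + freight + insurance = 266067.83 + 8097.46 + 510.57 = 274675.86
Import duty = 274675.86 × 23.4% = 64274.15
Buyer bears: freight 8097.46 + insurance 510.57 + destination terminal 1083.66 + delivery 396.27 + duty 64274.15 = 74362.11
Landed cost = invoice 266067.83 + 74362.11 = 340429.94

Total landed cost: EUR 340429.94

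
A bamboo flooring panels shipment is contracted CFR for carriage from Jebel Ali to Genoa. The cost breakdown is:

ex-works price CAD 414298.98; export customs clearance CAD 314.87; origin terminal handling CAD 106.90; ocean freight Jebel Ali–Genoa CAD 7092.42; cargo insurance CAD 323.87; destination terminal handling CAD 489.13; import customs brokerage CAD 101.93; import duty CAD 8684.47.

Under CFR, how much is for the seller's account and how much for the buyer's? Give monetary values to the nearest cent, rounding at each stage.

CFR: the seller pays costs through ocean freight to the destination port, but not insurance.
Seller's account: goods 414298.98 + export clearance 314.87 + origin terminal 106.90 + freight 7092.42 = 421813.17
Buyer's account: insurance 323.87 + destination terminal 489.13 + brokerage 101.93 + duty 8684.47 = 9599.40

Seller: CAD 421813.17; buyer: CAD 9599.40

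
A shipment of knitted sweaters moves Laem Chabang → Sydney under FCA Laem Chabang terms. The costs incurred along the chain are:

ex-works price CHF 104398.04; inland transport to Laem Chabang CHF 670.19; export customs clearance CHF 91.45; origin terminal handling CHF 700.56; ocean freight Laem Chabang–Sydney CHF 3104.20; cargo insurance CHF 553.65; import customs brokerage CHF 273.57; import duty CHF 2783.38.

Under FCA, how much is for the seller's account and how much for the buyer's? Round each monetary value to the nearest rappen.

FCA: the seller delivers export-cleared goods to the carrier; the buyer bears costs from that point.
Seller's account: goods 104398.04 + inland to port 670.19 + export clearance 91.45 = 105159.68
Buyer's account: origin terminal 700.56 + freight 3104.20 + insurance 553.65 + brokerage 273.57 + duty 2783.38 = 7415.36

Seller: CHF 105159.68; buyer: CHF 7415.36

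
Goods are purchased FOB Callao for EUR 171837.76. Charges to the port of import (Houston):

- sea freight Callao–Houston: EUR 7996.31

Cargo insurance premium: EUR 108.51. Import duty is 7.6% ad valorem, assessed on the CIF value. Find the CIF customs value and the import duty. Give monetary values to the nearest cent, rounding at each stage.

CIF = FOB price + freight + insurance
CIF = 171837.76 + 7996.31 + 108.51 = 179942.58
Import duty = 179942.58 × 7.6% = 13675.64

CIF value: EUR 179942.58; import duty: EUR 13675.64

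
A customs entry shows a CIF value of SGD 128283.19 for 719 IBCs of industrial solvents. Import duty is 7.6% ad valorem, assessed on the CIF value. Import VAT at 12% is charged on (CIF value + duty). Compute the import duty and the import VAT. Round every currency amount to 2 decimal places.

Import duty = 128283.19 × 7.6% = 9749.52
VAT base = CIF + duty = 128283.19 + 9749.52 = 138032.71
Import VAT = 138032.71 × 12% = 16563.93

Import duty: SGD 9749.52; import VAT: SGD 16563.93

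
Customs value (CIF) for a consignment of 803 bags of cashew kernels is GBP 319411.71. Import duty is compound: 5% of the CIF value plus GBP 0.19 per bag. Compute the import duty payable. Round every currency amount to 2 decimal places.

Ad valorem component: 319411.71 × 5% = 15970.59
Specific component: 803 × 0.19 = 152.57
Import duty = 15970.59 + 152.57 = 16123.16

Import duty: GBP 16123.16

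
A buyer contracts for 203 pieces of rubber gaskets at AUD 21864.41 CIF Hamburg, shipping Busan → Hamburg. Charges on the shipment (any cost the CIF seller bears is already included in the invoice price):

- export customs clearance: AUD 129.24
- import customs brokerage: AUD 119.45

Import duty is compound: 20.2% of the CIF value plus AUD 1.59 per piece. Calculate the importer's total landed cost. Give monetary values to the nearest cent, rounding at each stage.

Total landed cost: AUD 26723.24

CIF: the seller pays costs through ocean freight and marine insurance to the destination port.
Already in the invoice (seller's account under CIF): export clearance — exclude.
The CIF price already equals the CIF value: 21864.41
Ad valorem component: 21864.41 × 20.2% = 4416.61
Specific component: 203 × 1.59 = 322.77
Import duty = 4416.61 + 322.77 = 4739.38
Buyer bears: brokerage 119.45 + duty 4739.38 = 4858.83
Landed cost = invoice 21864.41 + 4858.83 = 26723.24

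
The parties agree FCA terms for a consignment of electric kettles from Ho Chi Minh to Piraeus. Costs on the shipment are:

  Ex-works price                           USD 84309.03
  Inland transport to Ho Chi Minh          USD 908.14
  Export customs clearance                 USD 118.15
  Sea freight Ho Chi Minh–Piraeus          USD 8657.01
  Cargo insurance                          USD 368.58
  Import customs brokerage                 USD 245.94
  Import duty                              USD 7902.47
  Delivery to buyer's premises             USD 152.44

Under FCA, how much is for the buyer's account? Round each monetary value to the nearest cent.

FCA: the seller delivers export-cleared goods to the carrier; the buyer bears costs from that point.
Seller's account: goods 84309.03 + inland to port 908.14 + export clearance 118.15 = 85335.32
Buyer's account: freight 8657.01 + insurance 368.58 + brokerage 245.94 + duty 7902.47 + delivery 152.44 = 17326.44

Buyer's account: USD 17326.44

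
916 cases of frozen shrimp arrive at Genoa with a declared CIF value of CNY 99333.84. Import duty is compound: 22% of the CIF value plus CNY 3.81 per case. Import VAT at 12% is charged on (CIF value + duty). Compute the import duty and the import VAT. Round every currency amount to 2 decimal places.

Ad valorem component: 99333.84 × 22% = 21853.44
Specific component: 916 × 3.81 = 3489.96
Import duty = 21853.44 + 3489.96 = 25343.40
VAT base = CIF + duty = 99333.84 + 25343.40 = 124677.24
Import VAT = 124677.24 × 12% = 14961.27

Import duty: CNY 25343.40; import VAT: CNY 14961.27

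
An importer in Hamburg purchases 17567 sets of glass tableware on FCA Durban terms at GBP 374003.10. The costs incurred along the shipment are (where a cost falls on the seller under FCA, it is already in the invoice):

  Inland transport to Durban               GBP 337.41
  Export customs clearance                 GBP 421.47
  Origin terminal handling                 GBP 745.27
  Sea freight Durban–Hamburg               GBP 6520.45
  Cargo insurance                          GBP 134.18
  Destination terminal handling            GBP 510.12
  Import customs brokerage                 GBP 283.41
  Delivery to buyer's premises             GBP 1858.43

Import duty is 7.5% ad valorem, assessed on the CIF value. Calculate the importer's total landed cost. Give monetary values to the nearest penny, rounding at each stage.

FCA: the seller delivers export-cleared goods to the carrier; the buyer bears costs from that point.
Already in the invoice (seller's account under FCA): inland to port, export clearance — exclude.
CIF value = FCA price + origin terminal + freight + insurance = 374003.10 + 745.27 + 6520.45 + 134.18 = 381403.00
Import duty = 381403.00 × 7.5% = 28605.23
Buyer bears: origin terminal 745.27 + freight 6520.45 + insurance 134.18 + destination terminal 510.12 + brokerage 283.41 + delivery 1858.43 + duty 28605.23 = 38657.09
Landed cost = invoice 374003.10 + 38657.09 = 412660.19

Total landed cost: GBP 412660.19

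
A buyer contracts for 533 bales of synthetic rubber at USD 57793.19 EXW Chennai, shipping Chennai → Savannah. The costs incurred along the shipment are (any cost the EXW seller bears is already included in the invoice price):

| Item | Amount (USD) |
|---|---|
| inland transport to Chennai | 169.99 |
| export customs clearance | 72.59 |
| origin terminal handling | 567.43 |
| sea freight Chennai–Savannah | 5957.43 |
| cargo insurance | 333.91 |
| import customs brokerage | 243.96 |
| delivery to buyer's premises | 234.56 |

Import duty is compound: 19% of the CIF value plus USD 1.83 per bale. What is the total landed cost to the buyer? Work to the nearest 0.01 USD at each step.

Total landed cost: USD 78678.41

EXW: the seller makes goods available at their premises; the buyer bears all onward costs.
CIF value = EXW price + inland to port + export clearance + origin terminal + freight + insurance = 57793.19 + 169.99 + 72.59 + 567.43 + 5957.43 + 333.91 = 64894.54
Ad valorem component: 64894.54 × 19% = 12329.96
Specific component: 533 × 1.83 = 975.39
Import duty = 12329.96 + 975.39 = 13305.35
Buyer bears: inland to port 169.99 + export clearance 72.59 + origin terminal 567.43 + freight 5957.43 + insurance 333.91 + brokerage 243.96 + delivery 234.56 + duty 13305.35 = 20885.22
Landed cost = invoice 57793.19 + 20885.22 = 78678.41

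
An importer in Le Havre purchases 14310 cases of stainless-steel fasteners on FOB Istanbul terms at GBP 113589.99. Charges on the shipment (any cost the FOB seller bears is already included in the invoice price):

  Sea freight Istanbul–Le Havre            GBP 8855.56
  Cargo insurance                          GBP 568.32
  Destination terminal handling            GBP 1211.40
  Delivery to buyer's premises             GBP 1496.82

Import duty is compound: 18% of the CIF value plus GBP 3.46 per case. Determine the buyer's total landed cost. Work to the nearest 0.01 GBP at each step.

Total landed cost: GBP 197377.19

FOB: the seller bears costs until goods are on board at the origin port; the buyer bears freight, insurance and all costs thereafter.
CIF value = FOB price + freight + insurance = 113589.99 + 8855.56 + 568.32 = 123013.87
Ad valorem component: 123013.87 × 18% = 22142.50
Specific component: 14310 × 3.46 = 49512.60
Import duty = 22142.50 + 49512.60 = 71655.10
Buyer bears: freight 8855.56 + insurance 568.32 + destination terminal 1211.40 + delivery 1496.82 + duty 71655.10 = 83787.20
Landed cost = invoice 113589.99 + 83787.20 = 197377.19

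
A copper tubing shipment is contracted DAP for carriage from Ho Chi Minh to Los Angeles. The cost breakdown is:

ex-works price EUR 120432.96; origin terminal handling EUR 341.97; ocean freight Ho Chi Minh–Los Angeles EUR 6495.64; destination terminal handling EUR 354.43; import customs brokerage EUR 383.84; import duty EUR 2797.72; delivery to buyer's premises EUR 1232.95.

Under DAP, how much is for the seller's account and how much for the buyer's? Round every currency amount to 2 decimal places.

DAP: the seller bears all costs to the named destination except import duty and clearance.
Seller's account: goods 120432.96 + origin terminal 341.97 + freight 6495.64 + destination terminal 354.43 + delivery 1232.95 = 128857.95
Buyer's account: brokerage 383.84 + duty 2797.72 = 3181.56

Seller: EUR 128857.95; buyer: EUR 3181.56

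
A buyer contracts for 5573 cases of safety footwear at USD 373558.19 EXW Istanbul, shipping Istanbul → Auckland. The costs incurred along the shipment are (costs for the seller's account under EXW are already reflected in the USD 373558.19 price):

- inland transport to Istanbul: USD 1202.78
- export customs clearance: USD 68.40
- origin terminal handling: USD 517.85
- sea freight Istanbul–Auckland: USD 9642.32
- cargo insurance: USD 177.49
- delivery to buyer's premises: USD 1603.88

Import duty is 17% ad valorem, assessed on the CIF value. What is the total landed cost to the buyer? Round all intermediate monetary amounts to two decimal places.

EXW: the seller makes goods available at their premises; the buyer bears all onward costs.
CIF value = EXW price + inland to port + export clearance + origin terminal + freight + insurance = 373558.19 + 1202.78 + 68.40 + 517.85 + 9642.32 + 177.49 = 385167.03
Import duty = 385167.03 × 17% = 65478.40
Buyer bears: inland to port 1202.78 + export clearance 68.40 + origin terminal 517.85 + freight 9642.32 + insurance 177.49 + delivery 1603.88 + duty 65478.40 = 78691.12
Landed cost = invoice 373558.19 + 78691.12 = 452249.31

Total landed cost: USD 452249.31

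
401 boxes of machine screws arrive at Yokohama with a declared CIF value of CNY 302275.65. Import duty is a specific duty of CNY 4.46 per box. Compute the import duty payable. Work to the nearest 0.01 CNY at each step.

Import duty: CNY 1788.46

Import duty = 401 × 4.46 = 1788.46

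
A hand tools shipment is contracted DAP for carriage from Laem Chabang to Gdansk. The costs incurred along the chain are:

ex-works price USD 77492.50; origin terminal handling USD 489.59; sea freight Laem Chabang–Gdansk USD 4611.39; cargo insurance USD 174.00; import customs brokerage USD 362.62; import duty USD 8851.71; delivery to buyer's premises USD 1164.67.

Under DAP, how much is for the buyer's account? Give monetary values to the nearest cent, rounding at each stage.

Buyer's account: USD 9214.33

DAP: the seller bears all costs to the named destination except import duty and clearance.
Seller's account: goods 77492.50 + origin terminal 489.59 + freight 4611.39 + insurance 174.00 + delivery 1164.67 = 83932.15
Buyer's account: brokerage 362.62 + duty 8851.71 = 9214.33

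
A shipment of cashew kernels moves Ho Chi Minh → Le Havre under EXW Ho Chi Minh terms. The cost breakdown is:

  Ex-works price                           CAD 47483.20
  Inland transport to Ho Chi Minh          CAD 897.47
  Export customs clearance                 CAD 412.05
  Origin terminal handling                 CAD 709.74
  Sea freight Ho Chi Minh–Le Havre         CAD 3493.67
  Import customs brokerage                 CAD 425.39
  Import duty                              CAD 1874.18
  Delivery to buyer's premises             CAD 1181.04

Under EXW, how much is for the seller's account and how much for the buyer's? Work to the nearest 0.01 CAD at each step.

EXW: the seller makes goods available at their premises; the buyer bears all onward costs.
Seller's account: goods 47483.20 = 47483.20
Buyer's account: inland to port 897.47 + export clearance 412.05 + origin terminal 709.74 + freight 3493.67 + brokerage 425.39 + duty 1874.18 + delivery 1181.04 = 8993.54

Seller: CAD 47483.20; buyer: CAD 8993.54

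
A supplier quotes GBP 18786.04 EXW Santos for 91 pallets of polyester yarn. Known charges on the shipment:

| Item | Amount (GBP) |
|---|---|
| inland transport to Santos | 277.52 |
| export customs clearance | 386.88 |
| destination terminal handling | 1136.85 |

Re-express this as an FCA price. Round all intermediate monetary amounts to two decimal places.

Not relevant to the conversion: destination terminal — on the buyer under both terms; not part of either seller's price.
From EXW to FCA, the seller additionally bears: inland to port, export clearance.
FCA price = 18786.04 + 277.52 + 386.88 = 19450.44

FCA price: GBP 19450.44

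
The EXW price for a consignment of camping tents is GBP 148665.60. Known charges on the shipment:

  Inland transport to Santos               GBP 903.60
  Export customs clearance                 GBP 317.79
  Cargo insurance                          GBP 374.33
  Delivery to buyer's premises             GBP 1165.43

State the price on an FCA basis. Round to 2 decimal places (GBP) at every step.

FCA price: GBP 149886.99

Not relevant to the conversion: insurance, delivery — on the buyer under both terms; not part of either seller's price.
From EXW to FCA, the seller additionally bears: inland to port, export clearance.
FCA price = 148665.60 + 903.60 + 317.79 = 149886.99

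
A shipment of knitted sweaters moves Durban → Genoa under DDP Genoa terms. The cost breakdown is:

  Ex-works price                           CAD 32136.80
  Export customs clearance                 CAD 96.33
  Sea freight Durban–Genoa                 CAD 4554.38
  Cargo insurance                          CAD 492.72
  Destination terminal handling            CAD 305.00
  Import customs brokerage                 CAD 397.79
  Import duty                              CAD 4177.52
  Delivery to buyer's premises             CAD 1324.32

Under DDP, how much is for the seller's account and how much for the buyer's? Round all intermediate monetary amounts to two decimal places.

Seller: CAD 43484.86; buyer: CAD 0.00

DDP: the seller bears all costs including import duty.
Seller's account: goods 32136.80 + export clearance 96.33 + freight 4554.38 + insurance 492.72 + destination terminal 305.00 + brokerage 397.79 + duty 4177.52 + delivery 1324.32 = 43484.86
Buyer's account: 0.00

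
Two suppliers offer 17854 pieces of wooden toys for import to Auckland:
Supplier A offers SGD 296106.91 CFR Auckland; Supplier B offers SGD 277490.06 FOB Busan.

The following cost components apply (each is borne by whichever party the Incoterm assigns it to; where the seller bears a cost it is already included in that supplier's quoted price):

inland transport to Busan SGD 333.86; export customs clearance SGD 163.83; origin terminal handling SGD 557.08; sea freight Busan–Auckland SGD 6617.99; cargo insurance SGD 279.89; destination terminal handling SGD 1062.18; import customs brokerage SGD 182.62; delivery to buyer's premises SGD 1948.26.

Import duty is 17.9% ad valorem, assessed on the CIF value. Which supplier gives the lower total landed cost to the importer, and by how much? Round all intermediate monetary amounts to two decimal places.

Supplier B is cheaper by SGD 14146.66

Supplier A (CFR):
CIF value = CFR price + insurance = 296106.91 + 279.89 = 296386.80
Import duty = 296386.80 × 17.9% = 53053.24
Buyer bears (A): 279.89 + 1062.18 + 182.62 + 1948.26 = 3472.95
Landed cost (A) = invoice 296106.91 + 3472.95 + duty 53053.24 = 352633.10
Supplier B (FOB):
CIF value = FOB price + freight + insurance = 277490.06 + 6617.99 + 279.89 = 284387.94
Import duty = 284387.94 × 17.9% = 50905.44
Buyer bears (B): 6617.99 + 279.89 + 1062.18 + 182.62 + 1948.26 = 10090.94
Landed cost (B) = invoice 277490.06 + 10090.94 + duty 50905.44 = 338486.44
Difference = |352633.10 − 338486.44| = 14146.66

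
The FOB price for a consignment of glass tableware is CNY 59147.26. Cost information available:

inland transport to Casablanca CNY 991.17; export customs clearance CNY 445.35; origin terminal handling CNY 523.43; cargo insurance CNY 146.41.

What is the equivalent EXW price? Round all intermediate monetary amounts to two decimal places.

EXW price: CNY 57187.31

Not relevant to the conversion: insurance — on the buyer under both terms; not part of either seller's price.
From FOB to EXW, the seller no longer bears: inland to port, export clearance, origin terminal.
EXW price = 59147.26 − 991.17 − 445.35 − 523.43 = 57187.31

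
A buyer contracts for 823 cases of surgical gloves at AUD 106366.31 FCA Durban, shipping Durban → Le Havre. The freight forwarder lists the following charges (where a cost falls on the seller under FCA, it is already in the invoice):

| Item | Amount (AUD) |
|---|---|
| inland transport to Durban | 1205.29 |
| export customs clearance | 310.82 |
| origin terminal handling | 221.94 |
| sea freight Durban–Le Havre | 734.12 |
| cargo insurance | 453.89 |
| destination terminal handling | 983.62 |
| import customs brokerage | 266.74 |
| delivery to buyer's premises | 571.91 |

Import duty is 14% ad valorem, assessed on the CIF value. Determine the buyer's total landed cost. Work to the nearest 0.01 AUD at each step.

Total landed cost: AUD 124687.21

FCA: the seller delivers export-cleared goods to the carrier; the buyer bears costs from that point.
Already in the invoice (seller's account under FCA): inland to port, export clearance — exclude.
CIF value = FCA price + origin terminal + freight + insurance = 106366.31 + 221.94 + 734.12 + 453.89 = 107776.26
Import duty = 107776.26 × 14% = 15088.68
Buyer bears: origin terminal 221.94 + freight 734.12 + insurance 453.89 + destination terminal 983.62 + brokerage 266.74 + delivery 571.91 + duty 15088.68 = 18320.90
Landed cost = invoice 106366.31 + 18320.90 = 124687.21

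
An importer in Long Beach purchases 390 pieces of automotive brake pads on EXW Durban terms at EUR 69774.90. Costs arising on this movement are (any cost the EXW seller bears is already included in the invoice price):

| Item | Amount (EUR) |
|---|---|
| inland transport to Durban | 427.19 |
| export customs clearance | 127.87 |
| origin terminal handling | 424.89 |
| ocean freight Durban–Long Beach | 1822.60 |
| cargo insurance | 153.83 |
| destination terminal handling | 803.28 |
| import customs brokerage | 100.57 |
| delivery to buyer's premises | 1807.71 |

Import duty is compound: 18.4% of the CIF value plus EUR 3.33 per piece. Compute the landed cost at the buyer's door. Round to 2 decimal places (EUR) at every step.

EXW: the seller makes goods available at their premises; the buyer bears all onward costs.
CIF value = EXW price + inland to port + export clearance + origin terminal + freight + insurance = 69774.90 + 427.19 + 127.87 + 424.89 + 1822.60 + 153.83 = 72731.28
Ad valorem component: 72731.28 × 18.4% = 13382.56
Specific component: 390 × 3.33 = 1298.70
Import duty = 13382.56 + 1298.70 = 14681.26
Buyer bears: inland to port 427.19 + export clearance 127.87 + origin terminal 424.89 + freight 1822.60 + insurance 153.83 + destination terminal 803.28 + brokerage 100.57 + delivery 1807.71 + duty 14681.26 = 20349.20
Landed cost = invoice 69774.90 + 20349.20 = 90124.10

Total landed cost: EUR 90124.10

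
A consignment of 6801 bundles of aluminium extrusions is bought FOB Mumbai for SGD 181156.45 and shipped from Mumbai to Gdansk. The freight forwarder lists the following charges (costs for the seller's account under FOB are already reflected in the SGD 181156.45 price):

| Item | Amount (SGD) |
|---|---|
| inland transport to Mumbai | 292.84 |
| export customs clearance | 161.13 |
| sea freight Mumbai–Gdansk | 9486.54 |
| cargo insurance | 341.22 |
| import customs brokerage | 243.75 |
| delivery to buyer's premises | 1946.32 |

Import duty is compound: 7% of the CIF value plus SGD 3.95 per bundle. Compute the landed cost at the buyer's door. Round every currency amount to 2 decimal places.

FOB: the seller bears costs until goods are on board at the origin port; the buyer bears freight, insurance and all costs thereafter.
Already in the invoice (seller's account under FOB): inland to port, export clearance — exclude.
CIF value = FOB price + freight + insurance = 181156.45 + 9486.54 + 341.22 = 190984.21
Ad valorem component: 190984.21 × 7% = 13368.89
Specific component: 6801 × 3.95 = 26863.95
Import duty = 13368.89 + 26863.95 = 40232.84
Buyer bears: freight 9486.54 + insurance 341.22 + brokerage 243.75 + delivery 1946.32 + duty 40232.84 = 52250.67
Landed cost = invoice 181156.45 + 52250.67 = 233407.12

Total landed cost: SGD 233407.12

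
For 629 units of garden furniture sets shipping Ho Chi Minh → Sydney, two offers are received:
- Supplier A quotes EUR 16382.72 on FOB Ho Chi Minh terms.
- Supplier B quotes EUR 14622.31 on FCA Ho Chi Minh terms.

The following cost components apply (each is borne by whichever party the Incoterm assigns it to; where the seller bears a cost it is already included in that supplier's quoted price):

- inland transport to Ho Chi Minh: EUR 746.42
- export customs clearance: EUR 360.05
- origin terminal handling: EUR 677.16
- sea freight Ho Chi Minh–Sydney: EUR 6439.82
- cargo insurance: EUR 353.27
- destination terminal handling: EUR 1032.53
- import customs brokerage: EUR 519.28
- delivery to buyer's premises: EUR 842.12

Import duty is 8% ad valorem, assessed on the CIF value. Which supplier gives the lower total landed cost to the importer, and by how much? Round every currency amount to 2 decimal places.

Supplier B is cheaper by EUR 1169.91

Supplier A (FOB):
CIF value = FOB price + freight + insurance = 16382.72 + 6439.82 + 353.27 = 23175.81
Import duty = 23175.81 × 8% = 1854.06
Buyer bears (A): 6439.82 + 353.27 + 1032.53 + 519.28 + 842.12 = 9187.02
Landed cost (A) = invoice 16382.72 + 9187.02 + duty 1854.06 = 27423.80
Supplier B (FCA):
CIF value = FCA price + origin terminal + freight + insurance = 14622.31 + 677.16 + 6439.82 + 353.27 = 22092.56
Import duty = 22092.56 × 8% = 1767.40
Buyer bears (B): 677.16 + 6439.82 + 353.27 + 1032.53 + 519.28 + 842.12 = 9864.18
Landed cost (B) = invoice 14622.31 + 9864.18 + duty 1767.40 = 26253.89
Difference = |27423.80 − 26253.89| = 1169.91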